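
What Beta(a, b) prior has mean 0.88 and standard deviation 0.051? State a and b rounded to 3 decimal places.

a = 34.848, b = 4.752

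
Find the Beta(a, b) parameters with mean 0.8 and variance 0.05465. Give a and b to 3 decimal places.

a = 1.542, b = 0.386

By moment matching, a+b = μ(1−μ)/σ² − 1 = (0.8·0.2)/0.05465 − 1 = 2.9277 − 1 = 1.9277.
Since a/(a+b) = μ, a = 0.8·1.9277 = 1.542 and b = 0.2·1.9277 = 0.386.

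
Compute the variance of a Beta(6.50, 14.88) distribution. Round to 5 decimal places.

0.00945

Var = αβ/[(α+β)²(α+β+1)] = (6.50×14.88)/(21.38²×22.38) = 96.7200/10229.996472 = 0.00945.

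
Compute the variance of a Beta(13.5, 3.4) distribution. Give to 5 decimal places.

μ = 13.5/16.9 = 0.798817; Var = μ(1−μ)/(α+β+1) = 0.1607087/17.9 = 0.00898.

0.00898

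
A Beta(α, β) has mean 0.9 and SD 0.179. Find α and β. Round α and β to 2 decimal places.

α = 1.63, β = 0.18

σ² = 0.179² = 0.032041.
With s = α+β, Var = μ(1−μ)/(s+1), so s+1 = (0.9×0.1)/0.032041 = 2.8089 and s = 1.8089.
α = μs = 1.63, β = (1−μ)s = 0.18.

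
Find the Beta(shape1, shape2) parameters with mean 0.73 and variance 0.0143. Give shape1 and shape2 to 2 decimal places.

By moment matching, shape1+shape2 = μ(1−μ)/σ² − 1 = (0.73·0.27)/0.0143 − 1 = 13.7832 − 1 = 12.7832.
Since shape1/(shape1+shape2) = μ, shape1 = 0.73·12.7832 = 9.33 and shape2 = 0.27·12.7832 = 3.45.

shape1 = 9.33, shape2 = 3.45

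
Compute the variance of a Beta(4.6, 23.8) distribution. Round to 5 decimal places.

0.00462

μ = 4.6/28.4 = 0.161972; Var = μ(1−μ)/(α+β+1) = 0.1357370/29.4 = 0.00462.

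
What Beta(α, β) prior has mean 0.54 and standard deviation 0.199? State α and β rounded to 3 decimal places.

α = 2.847, β = 2.425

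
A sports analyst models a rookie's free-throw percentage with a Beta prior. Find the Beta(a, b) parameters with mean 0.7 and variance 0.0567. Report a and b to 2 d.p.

a = 1.89, b = 0.81

Write ν = a+b; then a = μν and Var = μ(1−μ)/(ν+1).
ν = μ(1−μ)/Var − 1 = 0.21/0.0567 − 1 = 2.7037.
a = 0.7·2.7037 = 1.89, b = 0.3·2.7037 = 0.81.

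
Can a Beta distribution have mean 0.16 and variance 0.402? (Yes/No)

No

The Beta variance bound is σ² < μ(1−μ).
Here μ(1−μ) = 0.16×0.84 = 0.1344, and 0.402 ≥ 0.1344.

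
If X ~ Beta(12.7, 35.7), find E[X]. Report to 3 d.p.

0.262

The Beta mean is α/(α+β) = 12.7/(12.7+35.7) = 0.262.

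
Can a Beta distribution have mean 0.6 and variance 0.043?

A Beta with mean μ has variance μ(1−μ)/(α+β+1) < μ(1−μ).
Here μ(1−μ) = 0.6×0.4 = 0.24, and 0.043 < 0.24.

Yes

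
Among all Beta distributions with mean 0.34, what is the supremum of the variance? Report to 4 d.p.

0.2244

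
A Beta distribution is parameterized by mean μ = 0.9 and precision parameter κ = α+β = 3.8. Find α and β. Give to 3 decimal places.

α = μκ = 0.9×3.8 = 3.420 and β = (1−μ)κ = 0.1×3.8 = 0.380.

α = 3.420, β = 0.380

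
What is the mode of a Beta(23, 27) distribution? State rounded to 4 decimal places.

0.4583

The density x^(α−1)(1−x)^(β−1) is maximised at (α−1)/(α+β−2) = 22/48 = 0.4583.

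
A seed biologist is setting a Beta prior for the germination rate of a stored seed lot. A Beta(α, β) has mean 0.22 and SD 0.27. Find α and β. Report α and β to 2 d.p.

σ² = 0.27² = 0.0729.
With s = α+β, Var = μ(1−μ)/(s+1), so s+1 = (0.22×0.78)/0.0729 = 2.3539 and s = 1.3539.
α = μs = 0.30, β = (1−μ)s = 1.06.

α = 0.30, β = 1.06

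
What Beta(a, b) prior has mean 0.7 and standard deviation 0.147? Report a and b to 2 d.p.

a = 6.10, b = 2.62

First σ² = 0.021609. Setting a = μn, b = (1−μ)n with n = a+b,
μ(1−μ)/(n+1) = 0.021609 ⇒ n+1 = 0.21/0.021609 = 9.7182 ⇒ n = 8.7182.
Hence a = 0.7×8.7182 = 6.10, b = 0.3×8.7182 = 2.62.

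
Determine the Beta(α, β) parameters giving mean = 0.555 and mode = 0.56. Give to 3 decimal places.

Let s = α+β. Mean gives α = μs = 0.555s; mode gives (α−1)/(s−2) = 0.56.
Substituting: 0.555s − 1 = 0.56(s−2) = 0.56s − 1.12, so -0.005s = -0.12 and s = 24.0000.
Then α = 0.555×24.0000 = 13.320 and β = s−α = 10.680.

α = 13.320, β = 10.680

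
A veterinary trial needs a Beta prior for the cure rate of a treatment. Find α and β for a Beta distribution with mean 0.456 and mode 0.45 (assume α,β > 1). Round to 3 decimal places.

α = 7.600, β = 9.067

Let s = α+β. Mean gives α = μs = 0.456s; mode gives (α−1)/(s−2) = 0.45.
Substituting: 0.456s − 1 = 0.45(s−2) = 0.45s − 0.90, so 0.006s = 0.10 and s = 16.6667.
Then α = 0.456×16.6667 = 7.600 and β = s−α = 9.067.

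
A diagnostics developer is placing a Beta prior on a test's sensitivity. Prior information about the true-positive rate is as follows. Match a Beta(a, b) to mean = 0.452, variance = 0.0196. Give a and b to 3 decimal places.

Let s = a+b. The Beta variance is μ(1−μ)/(s+1).
So s+1 = μ(1−μ)/σ² = (0.452×0.548)/0.0196 = 0.247696/0.0196 = 12.6376, giving s = 11.6376.
Then a = μs = 0.452×11.6376 = 5.260 and b = (1−μ)s = 0.548×11.6376 = 6.377.

a = 5.260, b = 6.377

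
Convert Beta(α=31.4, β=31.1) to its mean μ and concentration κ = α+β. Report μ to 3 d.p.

μ = 0.502, κ = 62.5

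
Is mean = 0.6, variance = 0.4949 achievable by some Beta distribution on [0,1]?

The Beta variance bound is σ² < μ(1−μ).
Here μ(1−μ) = 0.6×0.4 = 0.24, and 0.4949 ≥ 0.24.

No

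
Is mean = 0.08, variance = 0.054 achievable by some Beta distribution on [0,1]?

Yes

The Beta variance bound is σ² < μ(1−μ).
Here μ(1−μ) = 0.08×0.92 = 0.0736, and 0.054 < 0.0736.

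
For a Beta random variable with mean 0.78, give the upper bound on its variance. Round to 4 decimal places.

0.1716

Var = μ(1−μ)/(α+β+1), which approaches μ(1−μ) as α+β → 0.
So the supremum is μ(1−μ) = 0.78×0.22 = 0.1716.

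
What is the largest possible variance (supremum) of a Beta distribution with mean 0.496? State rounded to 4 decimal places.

0.2500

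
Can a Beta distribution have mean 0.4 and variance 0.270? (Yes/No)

No

For any Beta, Var(X) < E[X]·(1−E[X]).
Here μ(1−μ) = 0.4×0.6 = 0.24, and 0.270 ≥ 0.24.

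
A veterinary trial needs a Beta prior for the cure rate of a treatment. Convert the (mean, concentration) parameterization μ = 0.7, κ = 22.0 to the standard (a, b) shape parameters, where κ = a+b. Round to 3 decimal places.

a = 15.400, b = 6.600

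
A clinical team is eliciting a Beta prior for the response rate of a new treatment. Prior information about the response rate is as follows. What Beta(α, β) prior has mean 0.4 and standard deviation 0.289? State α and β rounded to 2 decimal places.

α = 0.75, β = 1.12

Variance = 0.289² = 0.083521. The moment-matching identity α+β = μ(1−μ)/Var − 1 gives
α+β = 0.24/0.083521 − 1 = 1.8735, so α = μ·1.8735 = 0.75 and β = (1−μ)·1.8735 = 1.12.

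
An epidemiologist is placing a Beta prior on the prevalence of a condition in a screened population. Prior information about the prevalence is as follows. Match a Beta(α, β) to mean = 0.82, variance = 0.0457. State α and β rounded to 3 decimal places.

By moment matching, α+β = μ(1−μ)/σ² − 1 = (0.82·0.18)/0.0457 − 1 = 3.2298 − 1 = 2.2298.
Since α/(α+β) = μ, α = 0.82·2.2298 = 1.828 and β = 0.18·2.2298 = 0.401.

α = 1.828, β = 0.401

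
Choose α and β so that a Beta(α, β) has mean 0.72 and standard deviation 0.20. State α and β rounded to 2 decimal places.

α = 2.91, β = 1.13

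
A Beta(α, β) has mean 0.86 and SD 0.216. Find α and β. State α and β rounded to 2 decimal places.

α = 1.36, β = 0.22

First σ² = 0.046656. Setting α = μn, β = (1−μ)n with n = α+β,
μ(1−μ)/(n+1) = 0.046656 ⇒ n+1 = 0.1204/0.046656 = 2.5806 ⇒ n = 1.5806.
Hence α = 0.86×1.5806 = 1.36, β = 0.14×1.5806 = 0.22.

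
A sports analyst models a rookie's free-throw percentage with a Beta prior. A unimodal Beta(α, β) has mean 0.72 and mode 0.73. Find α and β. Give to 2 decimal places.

α = 33.12, β = 12.88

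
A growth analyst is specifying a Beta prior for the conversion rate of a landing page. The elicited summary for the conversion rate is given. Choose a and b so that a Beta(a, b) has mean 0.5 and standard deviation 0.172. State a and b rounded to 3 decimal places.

a = 3.725, b = 3.725

σ² = 0.172² = 0.029584.
With s = a+b, Var = μ(1−μ)/(s+1), so s+1 = (0.5×0.5)/0.029584 = 8.4505 and s = 7.4505.
a = μs = 3.725, b = (1−μ)s = 3.725.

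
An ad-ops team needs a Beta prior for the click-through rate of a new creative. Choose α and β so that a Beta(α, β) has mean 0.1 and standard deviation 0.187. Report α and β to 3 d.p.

α = 0.157, β = 1.416

Variance = 0.187² = 0.034969. The moment-matching identity α+β = μ(1−μ)/Var − 1 gives
α+β = 0.09/0.034969 − 1 = 1.5737, so α = μ·1.5737 = 0.157 and β = (1−μ)·1.5737 = 1.416.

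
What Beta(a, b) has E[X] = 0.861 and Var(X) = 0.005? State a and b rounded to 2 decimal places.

a = 19.75, b = 3.19

Write ν = a+b; then a = μν and Var = μ(1−μ)/(ν+1).
ν = μ(1−μ)/Var − 1 = 0.119679/0.005 − 1 = 22.9358.
a = 0.861·22.9358 = 19.75, b = 0.139·22.9358 = 3.19.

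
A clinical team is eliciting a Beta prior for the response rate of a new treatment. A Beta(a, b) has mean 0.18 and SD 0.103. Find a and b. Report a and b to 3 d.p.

a = 2.324, b = 10.588

First σ² = 0.010609. Setting a = μn, b = (1−μ)n with n = a+b,
μ(1−μ)/(n+1) = 0.010609 ⇒ n+1 = 0.1476/0.010609 = 13.9127 ⇒ n = 12.9127.
Hence a = 0.18×12.9127 = 2.324, b = 0.82×12.9127 = 10.588.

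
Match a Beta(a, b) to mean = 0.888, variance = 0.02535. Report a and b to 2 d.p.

a = 2.60, b = 0.33

By moment matching, a+b = μ(1−μ)/σ² − 1 = (0.888·0.112)/0.02535 − 1 = 3.9233 − 1 = 2.9233.
Since a/(a+b) = μ, a = 0.888·2.9233 = 2.60 and b = 0.112·2.9233 = 0.33.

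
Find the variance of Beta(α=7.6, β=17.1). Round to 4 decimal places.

μ = 7.6/24.7 = 0.307692; Var = μ(1−μ)/(α+β+1) = 0.2130178/25.7 = 0.0083.

0.0083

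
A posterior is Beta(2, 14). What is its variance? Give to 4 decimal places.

0.0064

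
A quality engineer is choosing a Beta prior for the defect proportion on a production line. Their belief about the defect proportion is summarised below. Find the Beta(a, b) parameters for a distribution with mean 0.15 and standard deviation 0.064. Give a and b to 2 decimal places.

First σ² = 0.004096. Setting a = μn, b = (1−μ)n with n = a+b,
μ(1−μ)/(n+1) = 0.004096 ⇒ n+1 = 0.1275/0.004096 = 31.1279 ⇒ n = 30.1279.
Hence a = 0.15×30.1279 = 4.52, b = 0.85×30.1279 = 25.61.

a = 4.52, b = 25.61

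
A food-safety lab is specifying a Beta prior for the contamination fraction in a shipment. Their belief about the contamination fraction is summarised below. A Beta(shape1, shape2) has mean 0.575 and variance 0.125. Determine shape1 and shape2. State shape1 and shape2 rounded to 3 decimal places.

Write ν = shape1+shape2; then shape1 = μν and Var = μ(1−μ)/(ν+1).
ν = μ(1−μ)/Var − 1 = 0.244375/0.125 − 1 = 0.9550.
shape1 = 0.575·0.9550 = 0.549, shape2 = 0.425·0.9550 = 0.406.

shape1 = 0.549, shape2 = 0.406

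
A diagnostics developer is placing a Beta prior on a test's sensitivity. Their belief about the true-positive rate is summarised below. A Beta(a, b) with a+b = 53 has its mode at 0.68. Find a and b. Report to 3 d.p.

a = 35.680, b = 17.320

Since the density peak of Beta(a,b) is at (a−1)/(a+b−2),
a = 1 + 0.68(53−2) = 35.680 and b = 53 − 35.680 = 17.320.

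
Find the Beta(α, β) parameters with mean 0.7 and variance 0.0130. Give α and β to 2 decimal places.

By moment matching, α+β = μ(1−μ)/σ² − 1 = (0.7·0.3)/0.0130 − 1 = 16.1538 − 1 = 15.1538.
Since α/(α+β) = μ, α = 0.7·15.1538 = 10.61 and β = 0.3·15.1538 = 4.55.

α = 10.61, β = 4.55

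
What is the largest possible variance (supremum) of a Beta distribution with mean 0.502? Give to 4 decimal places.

0.2500

Var = μ(1−μ)/(α+β+1), which approaches μ(1−μ) as α+β → 0.
So the supremum is μ(1−μ) = 0.502×0.498 = 0.2500.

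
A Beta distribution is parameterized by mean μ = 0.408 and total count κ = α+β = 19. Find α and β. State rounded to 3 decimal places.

Split κ in proportion μ : (1−μ): α = 0.408·19 = 7.752, β = 19 − 7.752 = 11.248.

α = 7.752, β = 11.248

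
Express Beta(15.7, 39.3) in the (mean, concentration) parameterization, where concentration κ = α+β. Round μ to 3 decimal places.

κ = α+β = 15.7+39.3 = 55.0; μ = α/κ = 15.7/55.0 = 0.285.

μ = 0.285, κ = 55.0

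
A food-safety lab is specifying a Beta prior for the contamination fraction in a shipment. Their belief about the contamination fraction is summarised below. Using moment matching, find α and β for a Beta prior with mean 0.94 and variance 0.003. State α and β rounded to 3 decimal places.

α = 16.732, β = 1.068

Write ν = α+β; then α = μν and Var = μ(1−μ)/(ν+1).
ν = μ(1−μ)/Var − 1 = 0.0564/0.003 − 1 = 17.8000.
α = 0.94·17.8000 = 16.732, β = 0.06·17.8000 = 1.068.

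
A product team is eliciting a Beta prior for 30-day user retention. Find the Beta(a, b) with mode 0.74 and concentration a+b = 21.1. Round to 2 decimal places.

a = 15.13, b = 5.97

For a,b>1 the mode is (a−1)/(a+b−2), so a = mode·(κ−2)+1 = 0.74×19.1+1 = 15.13.
And b = (1−mode)·(κ−2)+1 = 0.26×19.1+1 = 5.97.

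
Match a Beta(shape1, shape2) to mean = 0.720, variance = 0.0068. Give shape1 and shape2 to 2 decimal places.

shape1 = 20.63, shape2 = 8.02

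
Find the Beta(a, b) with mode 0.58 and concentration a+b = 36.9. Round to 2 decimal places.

a = 21.24, b = 15.66

For a,b>1 the mode is (a−1)/(a+b−2), so a = mode·(κ−2)+1 = 0.58×34.9+1 = 21.24.
And b = (1−mode)·(κ−2)+1 = 0.42×34.9+1 = 15.66.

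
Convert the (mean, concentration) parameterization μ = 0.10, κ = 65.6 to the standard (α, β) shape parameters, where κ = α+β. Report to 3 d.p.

Split κ in proportion μ : (1−μ): α = 0.10·65.6 = 6.560, β = 65.6 − 6.560 = 59.040.

α = 6.560, β = 59.040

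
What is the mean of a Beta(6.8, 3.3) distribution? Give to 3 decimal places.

0.673

The Beta mean is α/(α+β) = 6.8/(6.8+3.3) = 0.673.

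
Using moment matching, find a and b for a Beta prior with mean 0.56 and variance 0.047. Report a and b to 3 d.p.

Write ν = a+b; then a = μν and Var = μ(1−μ)/(ν+1).
ν = μ(1−μ)/Var − 1 = 0.2464/0.047 − 1 = 4.2426.
a = 0.56·4.2426 = 2.376, b = 0.44·4.2426 = 1.867.

a = 2.376, b = 1.867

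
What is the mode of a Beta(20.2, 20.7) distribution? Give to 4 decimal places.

0.4936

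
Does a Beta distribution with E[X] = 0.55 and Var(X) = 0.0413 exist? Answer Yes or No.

Yes

For any Beta, Var(X) < E[X]·(1−E[X]).
Here μ(1−μ) = 0.55×0.45 = 0.2475, and 0.0413 < 0.2475.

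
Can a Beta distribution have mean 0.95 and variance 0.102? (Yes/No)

No

The Beta variance bound is σ² < μ(1−μ).
Here μ(1−μ) = 0.95×0.05 = 0.0475, and 0.102 ≥ 0.0475.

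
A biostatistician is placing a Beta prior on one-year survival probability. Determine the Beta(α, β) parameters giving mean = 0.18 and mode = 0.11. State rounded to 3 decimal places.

α = 2.006, β = 9.137

With s = α+β: μ = α/s and mode = (α−1)/(s−2). Eliminating α = μs,
μs − 1 = m(s−2) ⇒ s(μ−m) = 1−2m ⇒ s = 0.78/0.07 = 11.1429.
So α = μs = 2.006, β = (1−μ)s = 9.137.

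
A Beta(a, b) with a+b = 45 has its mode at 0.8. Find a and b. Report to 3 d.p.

a = 35.400, b = 9.600

Since the density peak of Beta(a,b) is at (a−1)/(a+b−2),
a = 1 + 0.8(45−2) = 35.400 and b = 45 − 35.400 = 9.600.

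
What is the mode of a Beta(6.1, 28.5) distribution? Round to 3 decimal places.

The density x^(α−1)(1−x)^(β−1) is maximised at (α−1)/(α+β−2) = 5.1/32.6 = 0.156.

0.156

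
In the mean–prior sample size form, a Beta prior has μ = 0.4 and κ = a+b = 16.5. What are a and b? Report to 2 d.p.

a = 6.60, b = 9.90

a = μκ = 0.4×16.5 = 6.60 and b = (1−μ)κ = 0.6×16.5 = 9.90.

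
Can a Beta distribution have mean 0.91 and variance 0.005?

Yes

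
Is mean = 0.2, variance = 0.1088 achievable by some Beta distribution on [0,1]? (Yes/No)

Yes

For any Beta, Var(X) < E[X]·(1−E[X]).
Here μ(1−μ) = 0.2×0.8 = 0.16, and 0.1088 < 0.16.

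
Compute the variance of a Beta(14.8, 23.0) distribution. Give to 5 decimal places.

μ = 14.8/37.8 = 0.391534; Var = μ(1−μ)/(α+β+1) = 0.2382352/38.8 = 0.00614.

0.00614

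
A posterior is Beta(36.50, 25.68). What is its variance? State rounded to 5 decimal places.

Var = αβ/[(α+β)²(α+β+1)] = (36.50×25.68)/(62.18²×63.18) = 937.3200/244276.144632 = 0.00384.

0.00384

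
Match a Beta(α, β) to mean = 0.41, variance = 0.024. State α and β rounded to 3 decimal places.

α = 3.722, β = 5.357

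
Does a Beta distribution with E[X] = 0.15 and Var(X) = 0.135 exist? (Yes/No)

The Beta variance bound is σ² < μ(1−μ).
Here μ(1−μ) = 0.15×0.85 = 0.1275, and 0.135 ≥ 0.1275.

No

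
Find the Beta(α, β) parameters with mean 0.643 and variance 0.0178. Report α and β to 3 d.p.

α = 7.649, β = 4.247

Write ν = α+β; then α = μν and Var = μ(1−μ)/(ν+1).
ν = μ(1−μ)/Var − 1 = 0.229551/0.0178 − 1 = 11.8961.
α = 0.643·11.8961 = 7.649, β = 0.357·11.8961 = 4.247.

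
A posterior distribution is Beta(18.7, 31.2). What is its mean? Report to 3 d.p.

0.375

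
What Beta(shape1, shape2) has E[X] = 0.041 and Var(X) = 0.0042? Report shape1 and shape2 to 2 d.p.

Let s = shape1+shape2. The Beta variance is μ(1−μ)/(s+1).
So s+1 = μ(1−μ)/σ² = (0.041×0.959)/0.0042 = 0.039319/0.0042 = 9.3617, giving s = 8.3617.
Then shape1 = μs = 0.041×8.3617 = 0.34 and shape2 = (1−μ)s = 0.959×8.3617 = 8.02.

shape1 = 0.34, shape2 = 8.02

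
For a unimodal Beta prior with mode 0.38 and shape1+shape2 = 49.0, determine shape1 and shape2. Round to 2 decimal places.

Mode = (shape1−1)/(κ−2) with κ = shape1+shape2, so shape1−1 = 0.38·47.0 = 17.86.
shape1 = 18.86; shape2 = κ − shape1 = 30.14.

shape1 = 18.86, shape2 = 30.14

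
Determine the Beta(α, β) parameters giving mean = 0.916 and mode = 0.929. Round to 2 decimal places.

α = 60.46, β = 5.54

Let s = α+β. Mean gives α = μs = 0.916s; mode gives (α−1)/(s−2) = 0.929.
Substituting: 0.916s − 1 = 0.929(s−2) = 0.929s − 1.858, so -0.013s = -0.858 and s = 66.0000.
Then α = 0.916×66.0000 = 60.46 and β = s−α = 5.54.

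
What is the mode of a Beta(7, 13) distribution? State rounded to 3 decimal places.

With α,β > 1, mode = (α−1)/(α+β−2) = 6/18 = 0.333.

0.333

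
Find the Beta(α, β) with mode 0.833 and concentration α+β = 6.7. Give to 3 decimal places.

α = 4.915, β = 1.785

Mode = (α−1)/(κ−2) with κ = α+β, so α−1 = 0.833·4.7 = 3.915.
α = 4.915; β = κ − α = 1.785.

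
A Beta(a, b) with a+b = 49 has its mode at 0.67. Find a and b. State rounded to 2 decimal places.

a = 32.49, b = 16.51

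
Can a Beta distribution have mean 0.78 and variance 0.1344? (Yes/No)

The Beta variance bound is σ² < μ(1−μ).
Here μ(1−μ) = 0.78×0.22 = 0.1716, and 0.1344 < 0.1716.

Yes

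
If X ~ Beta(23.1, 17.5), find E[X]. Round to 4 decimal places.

0.5690

The Beta mean is α/(α+β) = 23.1/(23.1+17.5) = 0.5690.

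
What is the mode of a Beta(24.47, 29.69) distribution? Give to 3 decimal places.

The density x^(α−1)(1−x)^(β−1) is maximised at (α−1)/(α+β−2) = 23.47/52.16 = 0.450.

0.450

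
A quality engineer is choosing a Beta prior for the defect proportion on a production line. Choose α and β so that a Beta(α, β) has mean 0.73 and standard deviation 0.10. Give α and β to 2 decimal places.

α = 13.66, β = 5.05

σ² = 0.10² = 0.0100.
With s = α+β, Var = μ(1−μ)/(s+1), so s+1 = (0.73×0.27)/0.0100 = 19.7100 and s = 18.7100.
α = μs = 13.66, β = (1−μ)s = 5.05.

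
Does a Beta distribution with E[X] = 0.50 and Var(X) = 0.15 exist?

The Beta variance bound is σ² < μ(1−μ).
Here μ(1−μ) = 0.50×0.50 = 0.2500, and 0.15 < 0.2500.

Yes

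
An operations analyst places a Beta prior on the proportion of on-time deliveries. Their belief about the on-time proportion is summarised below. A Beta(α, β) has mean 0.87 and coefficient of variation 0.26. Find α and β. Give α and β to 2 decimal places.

α = 1.05, β = 0.16

Var = (CV·μ)² = (0.26×0.87)² = 0.051166.
α+β = μ(1−μ)/Var − 1 = 0.1131/0.051166 − 1 = 1.2104.
Thus α = 0.87·1.2104 = 1.05 and β = 0.13·1.2104 = 0.16.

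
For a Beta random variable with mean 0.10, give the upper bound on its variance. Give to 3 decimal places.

Var = μ(1−μ)/(α+β+1), which approaches μ(1−μ) as α+β → 0.
So the supremum is μ(1−μ) = 0.10×0.90 = 0.090.

0.090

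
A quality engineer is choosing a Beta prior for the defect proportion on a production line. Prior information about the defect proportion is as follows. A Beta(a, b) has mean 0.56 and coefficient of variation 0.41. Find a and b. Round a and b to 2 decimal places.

Var = (CV·μ)² = (0.41×0.56)² = 0.052716.
a+b = μ(1−μ)/Var − 1 = 0.2464/0.052716 − 1 = 3.6741.
Thus a = 0.56·3.6741 = 2.06 and b = 0.44·3.6741 = 1.62.

a = 2.06, b = 1.62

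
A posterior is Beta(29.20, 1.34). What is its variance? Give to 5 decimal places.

μ = 29.20/30.54 = 0.956123; Var = μ(1−μ)/(α+β+1) = 0.0419517/31.54 = 0.00133.

0.00133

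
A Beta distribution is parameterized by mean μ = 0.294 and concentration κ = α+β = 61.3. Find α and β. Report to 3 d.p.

α = 18.022, β = 43.278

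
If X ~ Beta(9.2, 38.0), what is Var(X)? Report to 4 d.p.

μ = 9.2/47.2 = 0.194915; Var = μ(1−μ)/(α+β+1) = 0.1569233/48.2 = 0.0033.

0.0033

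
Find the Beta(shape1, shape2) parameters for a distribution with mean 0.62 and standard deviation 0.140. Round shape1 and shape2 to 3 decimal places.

shape1 = 6.833, shape2 = 4.188

σ² = 0.140² = 0.019600.
With s = shape1+shape2, Var = μ(1−μ)/(s+1), so s+1 = (0.62×0.38)/0.019600 = 12.0204 and s = 11.0204.
shape1 = μs = 6.833, shape2 = (1−μ)s = 4.188.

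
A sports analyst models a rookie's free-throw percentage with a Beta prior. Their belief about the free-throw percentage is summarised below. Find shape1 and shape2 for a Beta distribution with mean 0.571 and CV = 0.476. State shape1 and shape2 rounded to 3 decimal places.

σ = CV·μ = 0.476×0.571 = 0.27180, so σ² = 0.073873.
s+1 = μ(1−μ)/σ² = 0.244959/0.073873 = 3.3159, so s = shape1+shape2 = 2.3159.
shape1 = μs = 1.322, shape2 = (1−μ)s = 0.994.

shape1 = 1.322, shape2 = 0.994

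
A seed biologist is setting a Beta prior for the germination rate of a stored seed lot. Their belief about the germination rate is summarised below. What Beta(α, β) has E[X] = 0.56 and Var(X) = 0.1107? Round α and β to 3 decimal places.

Let s = α+β. The Beta variance is μ(1−μ)/(s+1).
So s+1 = μ(1−μ)/σ² = (0.56×0.44)/0.1107 = 0.2464/0.1107 = 2.2258, giving s = 1.2258.
Then α = μs = 0.56×1.2258 = 0.686 and β = (1−μ)s = 0.44×1.2258 = 0.539.

α = 0.686, β = 0.539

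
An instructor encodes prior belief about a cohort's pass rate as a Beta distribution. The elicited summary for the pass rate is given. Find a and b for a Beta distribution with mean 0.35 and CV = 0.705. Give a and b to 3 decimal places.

a = 0.958, b = 1.779

σ = CV·μ = 0.705×0.35 = 0.24675, so σ² = 0.060886.
s+1 = μ(1−μ)/σ² = 0.2275/0.060886 = 3.7365, so s = a+b = 2.7365.
a = μs = 0.958, b = (1−μ)s = 1.779.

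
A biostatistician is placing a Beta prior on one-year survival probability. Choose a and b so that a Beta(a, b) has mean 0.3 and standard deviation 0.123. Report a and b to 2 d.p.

Variance = 0.123² = 0.015129. The moment-matching identity a+b = μ(1−μ)/Var − 1 gives
a+b = 0.21/0.015129 − 1 = 12.8806, so a = μ·12.8806 = 3.86 and b = (1−μ)·12.8806 = 9.02.

a = 3.86, b = 9.02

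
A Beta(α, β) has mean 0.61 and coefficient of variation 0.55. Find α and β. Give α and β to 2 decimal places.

Var = (CV·μ)² = (0.55×0.61)² = 0.112560.
α+β = μ(1−μ)/Var − 1 = 0.2379/0.112560 − 1 = 1.1135.
Thus α = 0.61·1.1135 = 0.68 and β = 0.39·1.1135 = 0.43.

α = 0.68, β = 0.43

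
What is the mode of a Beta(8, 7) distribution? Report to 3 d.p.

With α,β > 1, mode = (α−1)/(α+β−2) = 7/13 = 0.538.

0.538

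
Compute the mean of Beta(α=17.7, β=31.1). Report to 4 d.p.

0.3627

E[X] = α/(α+β) = 17.7/48.8 = 0.3627.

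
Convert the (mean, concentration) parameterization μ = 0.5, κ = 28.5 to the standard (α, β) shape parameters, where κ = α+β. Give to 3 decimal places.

Split κ in proportion μ : (1−μ): α = 0.5·28.5 = 14.250, β = 28.5 − 14.250 = 14.250.

α = 14.250, β = 14.250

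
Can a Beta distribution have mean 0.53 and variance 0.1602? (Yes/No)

A Beta with mean μ has variance μ(1−μ)/(α+β+1) < μ(1−μ).
Here μ(1−μ) = 0.53×0.47 = 0.2491, and 0.1602 < 0.2491.

Yes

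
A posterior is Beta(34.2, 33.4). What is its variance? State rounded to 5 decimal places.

α+β = 67.6 and αβ = 1142.28, so Var = αβ/[(α+β)²(α+β+1)] = 1142.28/313485.536 = 0.00364.

0.00364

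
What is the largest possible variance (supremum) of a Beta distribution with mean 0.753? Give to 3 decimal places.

Var = μ(1−μ)/(α+β+1), which approaches μ(1−μ) as α+β → 0.
So the supremum is μ(1−μ) = 0.753×0.247 = 0.186.

0.186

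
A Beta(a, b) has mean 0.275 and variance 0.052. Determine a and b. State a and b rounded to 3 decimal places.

a = 0.779, b = 2.055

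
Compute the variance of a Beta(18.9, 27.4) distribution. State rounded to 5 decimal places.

0.00511

α+β = 46.3 and αβ = 517.86, so Var = αβ/[(α+β)²(α+β+1)] = 517.86/101396.537 = 0.00511.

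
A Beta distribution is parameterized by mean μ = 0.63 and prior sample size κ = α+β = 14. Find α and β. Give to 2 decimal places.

α = 8.82, β = 5.18

α = μκ = 0.63×14 = 8.82 and β = (1−μ)κ = 0.37×14 = 5.18.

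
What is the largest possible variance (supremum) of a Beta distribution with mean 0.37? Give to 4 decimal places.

0.2331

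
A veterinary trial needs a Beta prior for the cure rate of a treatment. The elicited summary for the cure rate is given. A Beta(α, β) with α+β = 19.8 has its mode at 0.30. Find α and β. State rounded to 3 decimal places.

α = 6.340, β = 13.460

Mode = (α−1)/(κ−2) with κ = α+β, so α−1 = 0.30·17.8 = 5.340.
α = 6.340; β = κ − α = 13.460.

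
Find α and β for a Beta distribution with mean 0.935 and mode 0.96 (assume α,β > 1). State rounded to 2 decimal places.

Let s = α+β. Mean gives α = μs = 0.935s; mode gives (α−1)/(s−2) = 0.96.
Substituting: 0.935s − 1 = 0.96(s−2) = 0.96s − 1.92, so -0.025s = -0.92 and s = 36.8000.
Then α = 0.935×36.8000 = 34.41 and β = s−α = 2.39.

α = 34.41, β = 2.39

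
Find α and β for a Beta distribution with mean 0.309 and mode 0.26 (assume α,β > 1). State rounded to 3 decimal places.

Let s = α+β. Mean gives α = μs = 0.309s; mode gives (α−1)/(s−2) = 0.26.
Substituting: 0.309s − 1 = 0.26(s−2) = 0.26s − 0.52, so 0.049s = 0.48 and s = 9.7959.
Then α = 0.309×9.7959 = 3.027 and β = s−α = 6.769.

α = 3.027, β = 6.769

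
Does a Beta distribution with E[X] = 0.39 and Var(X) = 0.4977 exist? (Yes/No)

A Beta with mean μ has variance μ(1−μ)/(α+β+1) < μ(1−μ).
Here μ(1−μ) = 0.39×0.61 = 0.2379, and 0.4977 ≥ 0.2379.

No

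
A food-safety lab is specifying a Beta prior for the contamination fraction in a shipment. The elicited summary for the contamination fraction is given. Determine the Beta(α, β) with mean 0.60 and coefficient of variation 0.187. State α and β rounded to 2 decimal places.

σ = CV·μ = 0.187×0.60 = 0.11220, so σ² = 0.012589.
s+1 = μ(1−μ)/σ² = 0.2400/0.012589 = 19.0645, so s = α+β = 18.0645.
α = μs = 10.84, β = (1−μ)s = 7.23.

α = 10.84, β = 7.23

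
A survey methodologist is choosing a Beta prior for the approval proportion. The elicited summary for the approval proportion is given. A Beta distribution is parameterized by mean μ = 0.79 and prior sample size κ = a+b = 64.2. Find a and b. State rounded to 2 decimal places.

a = μκ = 0.79×64.2 = 50.72 and b = (1−μ)κ = 0.21×64.2 = 13.48.

a = 50.72, b = 13.48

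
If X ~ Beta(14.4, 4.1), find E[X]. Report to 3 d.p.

0.778

The Beta mean is α/(α+β) = 14.4/(14.4+4.1) = 0.778.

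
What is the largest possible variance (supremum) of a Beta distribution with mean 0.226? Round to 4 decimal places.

0.1749

For fixed mean μ the Beta variance is μ(1−μ)/(α+β+1), increasing as α+β decreases.
Its least upper bound (not attained) is μ(1−μ) = 0.226·0.774 = 0.1749.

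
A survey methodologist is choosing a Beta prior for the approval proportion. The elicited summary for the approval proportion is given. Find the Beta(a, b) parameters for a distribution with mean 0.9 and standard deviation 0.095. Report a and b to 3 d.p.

First σ² = 0.009025. Setting a = μn, b = (1−μ)n with n = a+b,
μ(1−μ)/(n+1) = 0.009025 ⇒ n+1 = 0.09/0.009025 = 9.9723 ⇒ n = 8.9723.
Hence a = 0.9×8.9723 = 8.075, b = 0.1×8.9723 = 0.897.

a = 8.075, b = 0.897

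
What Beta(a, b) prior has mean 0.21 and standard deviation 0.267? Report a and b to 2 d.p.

σ² = 0.267² = 0.071289.
With s = a+b, Var = μ(1−μ)/(s+1), so s+1 = (0.21×0.79)/0.071289 = 2.3271 and s = 1.3271.
a = μs = 0.28, b = (1−μ)s = 1.05.

a = 0.28, b = 1.05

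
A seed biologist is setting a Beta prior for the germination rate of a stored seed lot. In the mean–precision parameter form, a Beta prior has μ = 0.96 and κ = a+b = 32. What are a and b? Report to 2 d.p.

a = μκ = 0.96×32 = 30.72 and b = (1−μ)κ = 0.04×32 = 1.28.

a = 30.72, b = 1.28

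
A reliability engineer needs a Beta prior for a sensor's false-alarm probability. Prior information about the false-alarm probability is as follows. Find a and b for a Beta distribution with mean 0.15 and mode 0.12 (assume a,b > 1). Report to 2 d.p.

a = 3.80, b = 21.53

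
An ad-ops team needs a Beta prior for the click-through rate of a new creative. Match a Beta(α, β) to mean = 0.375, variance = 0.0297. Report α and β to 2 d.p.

Write ν = α+β; then α = μν and Var = μ(1−μ)/(ν+1).
ν = μ(1−μ)/Var − 1 = 0.234375/0.0297 − 1 = 6.8914.
α = 0.375·6.8914 = 2.58, β = 0.625·6.8914 = 4.31.

α = 2.58, β = 4.31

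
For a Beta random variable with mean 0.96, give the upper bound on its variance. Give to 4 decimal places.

0.0384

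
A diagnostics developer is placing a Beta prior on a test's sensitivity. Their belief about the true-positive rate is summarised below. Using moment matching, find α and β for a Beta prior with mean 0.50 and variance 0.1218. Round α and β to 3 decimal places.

Write ν = α+β; then α = μν and Var = μ(1−μ)/(ν+1).
ν = μ(1−μ)/Var − 1 = 0.2500/0.1218 − 1 = 1.0525.
α = 0.50·1.0525 = 0.526, β = 0.50·1.0525 = 0.526.

α = 0.526, β = 0.526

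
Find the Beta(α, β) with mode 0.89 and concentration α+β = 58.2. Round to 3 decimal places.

For α,β>1 the mode is (α−1)/(α+β−2), so α = mode·(κ−2)+1 = 0.89×56.2+1 = 51.018.
And β = (1−mode)·(κ−2)+1 = 0.11×56.2+1 = 7.182.

α = 51.018, β = 7.182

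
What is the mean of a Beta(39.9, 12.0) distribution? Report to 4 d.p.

E[X] = α/(α+β) = 39.9/51.9 = 0.7688.

0.7688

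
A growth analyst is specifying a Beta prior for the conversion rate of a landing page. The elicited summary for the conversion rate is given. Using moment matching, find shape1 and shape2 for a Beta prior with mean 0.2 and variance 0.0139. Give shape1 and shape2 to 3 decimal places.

shape1 = 2.102, shape2 = 8.409

Write ν = shape1+shape2; then shape1 = μν and Var = μ(1−μ)/(ν+1).
ν = μ(1−μ)/Var − 1 = 0.16/0.0139 − 1 = 10.5108.
shape1 = 0.2·10.5108 = 2.102, shape2 = 0.8·10.5108 = 8.409.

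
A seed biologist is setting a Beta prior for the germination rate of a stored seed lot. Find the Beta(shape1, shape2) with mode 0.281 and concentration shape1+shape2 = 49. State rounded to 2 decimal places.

shape1 = 14.21, shape2 = 34.79

Mode = (shape1−1)/(κ−2) with κ = shape1+shape2, so shape1−1 = 0.281·47 = 13.21.
shape1 = 14.21; shape2 = κ − shape1 = 34.79.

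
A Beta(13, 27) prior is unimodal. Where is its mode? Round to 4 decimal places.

With α,β > 1, mode = (α−1)/(α+β−2) = 12/38 = 0.3158.

0.3158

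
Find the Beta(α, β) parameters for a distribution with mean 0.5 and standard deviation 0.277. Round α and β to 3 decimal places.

α = 1.129, β = 1.129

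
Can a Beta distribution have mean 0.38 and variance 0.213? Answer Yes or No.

Yes

A Beta with mean μ has variance μ(1−μ)/(α+β+1) < μ(1−μ).
Here μ(1−μ) = 0.38×0.62 = 0.2356, and 0.213 < 0.2356.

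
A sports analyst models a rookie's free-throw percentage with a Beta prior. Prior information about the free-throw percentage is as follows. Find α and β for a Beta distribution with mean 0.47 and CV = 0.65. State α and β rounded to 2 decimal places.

α = 0.78, β = 0.88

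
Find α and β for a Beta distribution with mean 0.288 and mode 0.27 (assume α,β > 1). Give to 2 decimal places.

α = 7.36, β = 18.20

Let s = α+β. Mean gives α = μs = 0.288s; mode gives (α−1)/(s−2) = 0.27.
Substituting: 0.288s − 1 = 0.27(s−2) = 0.27s − 0.54, so 0.018s = 0.46 and s = 25.5556.
Then α = 0.288×25.5556 = 7.36 and β = s−α = 18.20.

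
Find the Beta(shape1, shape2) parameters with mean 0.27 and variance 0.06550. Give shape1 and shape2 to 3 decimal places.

shape1 = 0.542, shape2 = 1.467

Let s = shape1+shape2. The Beta variance is μ(1−μ)/(s+1).
So s+1 = μ(1−μ)/σ² = (0.27×0.73)/0.06550 = 0.1971/0.06550 = 3.0092, giving s = 2.0092.
Then shape1 = μs = 0.27×2.0092 = 0.542 and shape2 = (1−μ)s = 0.73×2.0092 = 1.467.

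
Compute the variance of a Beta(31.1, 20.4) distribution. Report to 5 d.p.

Var = αβ/[(α+β)²(α+β+1)] = (31.1×20.4)/(51.5²×52.5) = 634.44/139243.125 = 0.00456.

0.00456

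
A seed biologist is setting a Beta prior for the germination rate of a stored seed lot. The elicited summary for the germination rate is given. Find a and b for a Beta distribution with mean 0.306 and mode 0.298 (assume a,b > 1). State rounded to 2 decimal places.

With s = a+b: μ = a/s and mode = (a−1)/(s−2). Eliminating a = μs,
μs − 1 = m(s−2) ⇒ s(μ−m) = 1−2m ⇒ s = 0.404/0.008 = 50.5000.
So a = μs = 15.45, b = (1−μ)s = 35.05.

a = 15.45, b = 35.05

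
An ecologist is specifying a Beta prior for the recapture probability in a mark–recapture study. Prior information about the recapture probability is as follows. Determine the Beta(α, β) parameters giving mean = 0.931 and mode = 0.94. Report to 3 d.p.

Let s = α+β. Mean gives α = μs = 0.931s; mode gives (α−1)/(s−2) = 0.94.
Substituting: 0.931s − 1 = 0.94(s−2) = 0.94s − 1.88, so -0.009s = -0.88 and s = 97.7778.
Then α = 0.931×97.7778 = 91.031 and β = s−α = 6.747.

α = 91.031, β = 6.747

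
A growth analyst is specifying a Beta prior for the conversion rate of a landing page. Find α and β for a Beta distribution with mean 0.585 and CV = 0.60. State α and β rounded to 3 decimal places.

α = 0.568, β = 0.403

σ = CV·μ = 0.60×0.585 = 0.35100, so σ² = 0.123201.
s+1 = μ(1−μ)/σ² = 0.242775/0.123201 = 1.9706, so s = α+β = 0.9706.
α = μs = 0.568, β = (1−μ)s = 0.403.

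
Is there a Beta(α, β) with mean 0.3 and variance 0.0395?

Yes

For any Beta, Var(X) < E[X]·(1−E[X]).
Here μ(1−μ) = 0.3×0.7 = 0.21, and 0.0395 < 0.21.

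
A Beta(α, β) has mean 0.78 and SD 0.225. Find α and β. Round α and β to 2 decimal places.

α = 1.86, β = 0.53

σ² = 0.225² = 0.050625.
With s = α+β, Var = μ(1−μ)/(s+1), so s+1 = (0.78×0.22)/0.050625 = 3.3896 and s = 2.3896.
α = μs = 1.86, β = (1−μ)s = 0.53.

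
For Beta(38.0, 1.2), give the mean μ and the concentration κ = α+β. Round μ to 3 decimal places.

μ = 0.969, κ = 39.2

κ = α+β = 38.0+1.2 = 39.2; μ = α/κ = 38.0/39.2 = 0.969.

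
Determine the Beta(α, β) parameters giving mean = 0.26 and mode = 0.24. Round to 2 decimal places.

α = 6.76, β = 19.24

Let s = α+β. Mean gives α = μs = 0.26s; mode gives (α−1)/(s−2) = 0.24.
Substituting: 0.26s − 1 = 0.24(s−2) = 0.24s − 0.48, so 0.02s = 0.52 and s = 26.0000.
Then α = 0.26×26.0000 = 6.76 and β = s−α = 19.24.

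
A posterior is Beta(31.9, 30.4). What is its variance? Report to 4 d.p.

Var = αβ/[(α+β)²(α+β+1)] = (31.9×30.4)/(62.3²×63.3) = 969.76/245685.657 = 0.0039.

0.0039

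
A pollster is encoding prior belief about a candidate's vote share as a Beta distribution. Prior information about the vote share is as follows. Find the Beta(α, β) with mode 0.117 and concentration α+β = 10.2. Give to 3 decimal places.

Mode = (α−1)/(κ−2) with κ = α+β, so α−1 = 0.117·8.2 = 0.959.
α = 1.959; β = κ − α = 8.241.

α = 1.959, β = 8.241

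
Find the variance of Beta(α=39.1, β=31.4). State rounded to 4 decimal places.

0.0035

Var = αβ/[(α+β)²(α+β+1)] = (39.1×31.4)/(70.5²×71.5) = 1227.74/355372.875 = 0.0035.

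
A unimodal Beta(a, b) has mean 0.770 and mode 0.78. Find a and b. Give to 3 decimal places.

a = 43.120, b = 12.880

Let s = a+b. Mean gives a = μs = 0.770s; mode gives (a−1)/(s−2) = 0.78.
Substituting: 0.770s − 1 = 0.78(s−2) = 0.78s − 1.56, so -0.010s = -0.56 and s = 56.0000.
Then a = 0.770×56.0000 = 43.120 and b = s−a = 12.880.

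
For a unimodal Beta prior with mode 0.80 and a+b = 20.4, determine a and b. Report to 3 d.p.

a = 15.720, b = 4.680

Since the density peak of Beta(a,b) is at (a−1)/(a+b−2),
a = 1 + 0.80(20.4−2) = 15.720 and b = 20.4 − 15.720 = 4.680.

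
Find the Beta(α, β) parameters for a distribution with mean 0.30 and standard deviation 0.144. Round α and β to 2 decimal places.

α = 2.74, β = 6.39

First σ² = 0.020736. Setting α = μn, β = (1−μ)n with n = α+β,
μ(1−μ)/(n+1) = 0.020736 ⇒ n+1 = 0.2100/0.020736 = 10.1273 ⇒ n = 9.1273.
Hence α = 0.30×9.1273 = 2.74, β = 0.70×9.1273 = 6.39.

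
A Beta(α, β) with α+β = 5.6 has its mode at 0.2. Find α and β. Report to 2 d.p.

α = 1.72, β = 3.88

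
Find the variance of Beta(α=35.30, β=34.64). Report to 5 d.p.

Var = αβ/[(α+β)²(α+β+1)] = (35.30×34.64)/(69.94²×70.94) = 1222.7920/347010.359384 = 0.00352.

0.00352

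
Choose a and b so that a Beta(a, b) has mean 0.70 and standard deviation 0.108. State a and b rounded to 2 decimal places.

σ² = 0.108² = 0.011664.
With s = a+b, Var = μ(1−μ)/(s+1), so s+1 = (0.70×0.30)/0.011664 = 18.0041 and s = 17.0041.
a = μs = 11.90, b = (1−μ)s = 5.10.

a = 11.90, b = 5.10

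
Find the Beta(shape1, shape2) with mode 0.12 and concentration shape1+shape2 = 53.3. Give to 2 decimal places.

shape1 = 7.16, shape2 = 46.14

Since the density peak of Beta(shape1,shape2) is at (shape1−1)/(shape1+shape2−2),
shape1 = 1 + 0.12(53.3−2) = 7.16 and shape2 = 53.3 − 7.16 = 46.14.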